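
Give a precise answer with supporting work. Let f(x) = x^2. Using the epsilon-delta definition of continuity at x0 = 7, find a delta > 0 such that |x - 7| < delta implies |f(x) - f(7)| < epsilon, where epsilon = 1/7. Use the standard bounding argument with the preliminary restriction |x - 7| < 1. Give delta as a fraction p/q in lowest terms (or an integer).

Factor: |x^2 - (7)^2| = |x - 7| * |x + 7|.
Impose |x - 7| < 1 first. Then |x + 7| = |(x - 7) + 2*(7)| <= |x - 7| + 2*|7| < 1 + 14 = 15.
So |x^2 - (7)^2| < delta * 15.
We need delta * 15 <= 1/7, i.e. delta <= 1/7/15 = 1/105.
Since 1/105 < 1, this is tighter than 1; take delta = 1/105.
So delta = 1/105 works.

1/105


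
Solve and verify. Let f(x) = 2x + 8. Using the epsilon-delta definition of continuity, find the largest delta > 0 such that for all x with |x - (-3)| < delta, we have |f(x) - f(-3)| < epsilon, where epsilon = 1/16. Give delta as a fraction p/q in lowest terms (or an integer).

We compute f(-3) = 2*(-3) + 8 = 2.
|f(x) - f(-3)| = |2x + 8 - (2)| = |2(x - (-3))| = 2|x - (-3)|.
We need 2|x - (-3)| < 1/16, i.e. |x - (-3)| < 1/16 / 2 = 1/32.
So any delta <= 1/32 works. Conversely, if delta > 1/32, then x = -3 + 1/32 satisfies |x - (-3)| = 1/32 < delta but |f(x) - f(-3)| = 2 * 1/32 = 1/16, which is not < 1/16; so no larger delta works.
Hence the largest such delta is 1/32.

1/32


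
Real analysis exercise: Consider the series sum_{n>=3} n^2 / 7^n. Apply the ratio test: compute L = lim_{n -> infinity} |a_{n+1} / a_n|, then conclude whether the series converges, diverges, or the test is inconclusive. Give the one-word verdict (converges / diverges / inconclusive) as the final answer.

Let a_n denote the general term. Form the ratio a_{n+1}/a_n and simplify:
a_{n+1}/a_n = (n + 1)^2/(7*n^2)
Take the limit as n -> infinity: L = 1/7.
Since L = 1/7 < 1, the ratio test implies the series converges.

converges


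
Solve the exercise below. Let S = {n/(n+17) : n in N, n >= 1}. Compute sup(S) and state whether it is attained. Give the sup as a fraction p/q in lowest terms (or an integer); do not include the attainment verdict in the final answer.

Analysis:
- Values: 1/18, 2/19, 3/20, 4/21, ... strictly increasing.
- Minimum is 1/18 (n=1); inf = 1/18 (attained).
- n/(n+17) = 1 - 17/(n+17) -> 1 from below as n -> infinity, and never equals 1.
- So sup = 1 (not attained).
Conclusion: sup(S) = 1, not attained in S.

1


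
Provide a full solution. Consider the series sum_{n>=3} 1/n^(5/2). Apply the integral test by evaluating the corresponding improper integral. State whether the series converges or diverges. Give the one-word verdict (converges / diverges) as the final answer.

Let f(x) = x^(-5/2). Then f is positive, continuous, and decreasing on [3, infinity), so the integral test applies.
Compute the improper integral int_{3}^infinity f(x) dx:
  antiderivative F(x) = -2/(3*x^(3/2)).
  As x -> infinity, F(x) -> 0 (since p = 5/2 > 1).
  So int = F(infinity) - F(3) = 0 - (-2*sqrt(3)/27) = 2*sqrt(3)/27.
  Finite, so by the integral test, the series converges.

converges


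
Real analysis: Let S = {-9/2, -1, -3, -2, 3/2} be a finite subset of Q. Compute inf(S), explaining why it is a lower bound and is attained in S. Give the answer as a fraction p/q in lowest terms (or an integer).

S is finite, so inf(S) = min(S).
Sorted increasing:
-9/2, -3, -2, -1, 3/2
The extremum is -9/2.
For every x in S, x >= -9/2. And -9/2 is in S, so it is attained.
Therefore inf(S) = -9/2.

-9/2


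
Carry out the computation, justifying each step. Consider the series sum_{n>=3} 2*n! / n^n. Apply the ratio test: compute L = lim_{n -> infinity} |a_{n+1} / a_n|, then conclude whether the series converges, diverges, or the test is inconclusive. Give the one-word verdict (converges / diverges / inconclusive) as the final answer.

Let a_n denote the general term. Form the ratio a_{n+1}/a_n and simplify:
a_{n+1}/a_n = (n/(n + 1))^n
Take the limit as n -> infinity: L = exp(-1).
Since L = exp(-1) < 1, the ratio test implies the series converges.

converges


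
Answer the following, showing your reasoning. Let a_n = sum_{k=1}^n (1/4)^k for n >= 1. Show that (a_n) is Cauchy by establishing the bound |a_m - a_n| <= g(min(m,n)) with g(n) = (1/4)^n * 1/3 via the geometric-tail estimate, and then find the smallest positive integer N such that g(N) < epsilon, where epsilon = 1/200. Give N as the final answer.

For m > n >= 1: |a_m - a_n| = sum_{k=n+1}^m (1/4)^k < sum_{k=n+1}^infinity (1/4)^k = (1/4)^(n+1) / (1 - 1/4) = (1/4)^n * (1/4) * (4/3) = (1/4)^n * 1/3.
So g(n) = (1/4)^n / 3. Since g(n) -> 0, (a_n) is Cauchy.
Now solve g(N) < 1/200: (1/4)^N / 3 < 1/200 <=> 4^N > 1 / (3 * 1/200) = 200/3.
Check powers of 4: 4^3 = 64 <= 200/3, 4^4 = 256 > 200/3.
So the smallest such N is 4. Check: g(4) = 1/(3 * 256) = 1/768 < 1/200.

4


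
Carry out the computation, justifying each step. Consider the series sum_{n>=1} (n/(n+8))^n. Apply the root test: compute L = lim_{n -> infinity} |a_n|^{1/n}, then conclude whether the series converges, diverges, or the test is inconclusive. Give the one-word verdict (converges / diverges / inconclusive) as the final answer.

Let a_n denote the general term. Form |a_n|^(1/n) and simplify:
|a_n|^(1/n) = n/(n + 8)
Take the limit as n -> infinity: L = 1.
Since L = 1, the root test is inconclusive. (In fact a_n = (n/(n+8))^n -> e^(-8) != 0, so the nth-term test shows divergence; but the root test itself gives no conclusion.)

inconclusive


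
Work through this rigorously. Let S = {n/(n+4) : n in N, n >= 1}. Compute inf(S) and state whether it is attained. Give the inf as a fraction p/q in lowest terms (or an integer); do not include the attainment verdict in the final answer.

Analysis:
- Values: 1/5, 1/3, 3/7, 1/2, ... strictly increasing.
- Minimum is 1/5 (n=1); inf = 1/5 (attained).
- n/(n+4) = 1 - 4/(n+4) -> 1 from below as n -> infinity, and never equals 1.
- So sup = 1 (not attained).
Conclusion: inf(S) = 1/5, attained in S.

1/5


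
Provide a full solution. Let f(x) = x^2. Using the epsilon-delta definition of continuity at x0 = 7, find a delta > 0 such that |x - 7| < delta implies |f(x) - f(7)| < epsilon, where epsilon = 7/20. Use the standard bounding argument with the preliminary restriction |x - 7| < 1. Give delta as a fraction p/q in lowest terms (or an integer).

Factor: |x^2 - (7)^2| = |x - 7| * |x + 7|.
Impose |x - 7| < 1 first. Then |x + 7| = |(x - 7) + 2*(7)| <= |x - 7| + 2*|7| < 1 + 14 = 15.
So |x^2 - (7)^2| < delta * 15.
We need delta * 15 <= 7/20, i.e. delta <= 7/20/15 = 7/300.
Since 7/300 < 1, this is tighter than 1; take delta = 7/300.
So delta = 7/300 works.

7/300


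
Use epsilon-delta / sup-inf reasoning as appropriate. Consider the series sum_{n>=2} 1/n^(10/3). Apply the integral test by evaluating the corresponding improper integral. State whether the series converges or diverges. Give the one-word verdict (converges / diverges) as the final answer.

Let f(x) = x^(-10/3). Then f is positive, continuous, and decreasing on [2, infinity), so the integral test applies.
Compute the improper integral int_{2}^infinity f(x) dx:
  antiderivative F(x) = -3/(7*x^(7/3)).
  As x -> infinity, F(x) -> 0 (since p = 10/3 > 1).
  So int = F(infinity) - F(2) = 0 - (-3*2^(2/3)/56) = 3*2^(2/3)/56.
  Finite, so by the integral test, the series converges.

converges


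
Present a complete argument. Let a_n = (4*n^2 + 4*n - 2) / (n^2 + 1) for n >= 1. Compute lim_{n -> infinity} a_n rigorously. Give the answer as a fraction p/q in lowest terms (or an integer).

Divide numerator and denominator by n^2, the highest power:
numerator / n^2 = 4 + 4/n - 2/n^2
denominator / n^2 = 1 + n^(-2)
As n -> infinity, all terms of the form c/n^k (k >= 1) tend to 0.
So numerator / n^2 -> 4 and denominator / n^2 -> 1.
Therefore lim a_n = 4.

4


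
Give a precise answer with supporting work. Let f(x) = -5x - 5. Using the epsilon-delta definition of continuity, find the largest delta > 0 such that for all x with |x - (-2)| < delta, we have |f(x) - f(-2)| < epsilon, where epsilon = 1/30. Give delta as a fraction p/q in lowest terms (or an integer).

We compute f(-2) = -5*(-2) - 5 = 5.
|f(x) - f(-2)| = |-5x - 5 - (5)| = |-5(x - (-2))| = 5|x - (-2)|.
We need 5|x - (-2)| < 1/30, i.e. |x - (-2)| < 1/30 / 5 = 1/150.
So any delta <= 1/150 works. Conversely, if delta > 1/150, then x = -2 + 1/150 satisfies |x - (-2)| = 1/150 < delta but |f(x) - f(-2)| = 5 * 1/150 = 1/30, which is not < 1/30; so no larger delta works.
Hence the largest such delta is 1/150.

1/150


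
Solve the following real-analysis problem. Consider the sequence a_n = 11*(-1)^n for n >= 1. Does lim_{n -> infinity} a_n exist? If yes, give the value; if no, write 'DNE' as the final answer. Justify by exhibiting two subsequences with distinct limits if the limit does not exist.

Examine the behaviour of a_n along subsequences.
Even-n subsequence a_{2k} = 11 -> 11. Odd-n subsequence a_{2k+1} = -11 -> -11.
Since these two subsequential limits are 11 and -11, distinct, the full sequence cannot converge (a convergent sequence has all subsequences tending to the same limit). So lim a_n does not exist.

DNE


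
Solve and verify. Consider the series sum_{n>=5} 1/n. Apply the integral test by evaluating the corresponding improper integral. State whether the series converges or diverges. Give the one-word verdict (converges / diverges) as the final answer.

Let f(x) = 1/x. Then f is positive, continuous, and decreasing on [5, infinity), so the integral test applies.
Compute the improper integral int_{5}^infinity f(x) dx:
  antiderivative F(x) = log(x).
  As x -> infinity, log(x) -> infinity.
  So int = infinity - log(5) = infinity. By the integral test, the series diverges.

diverges


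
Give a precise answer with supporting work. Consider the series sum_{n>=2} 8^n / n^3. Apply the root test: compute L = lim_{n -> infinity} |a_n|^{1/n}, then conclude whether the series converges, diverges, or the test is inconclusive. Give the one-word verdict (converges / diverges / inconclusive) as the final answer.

Let a_n denote the general term. Form |a_n|^(1/n) and simplify:
|a_n|^(1/n) = 8/n^(3/n)
Take the limit as n -> infinity: L = 8.
Since L = 8 > 1, the root test implies divergence.

diverges


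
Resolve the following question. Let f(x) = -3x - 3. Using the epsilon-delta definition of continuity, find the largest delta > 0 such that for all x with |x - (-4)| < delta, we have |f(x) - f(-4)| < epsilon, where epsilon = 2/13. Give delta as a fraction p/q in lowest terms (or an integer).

We compute f(-4) = -3*(-4) - 3 = 9.
|f(x) - f(-4)| = |-3x - 3 - (9)| = |-3(x - (-4))| = 3|x - (-4)|.
We need 3|x - (-4)| < 2/13, i.e. |x - (-4)| < 2/13 / 3 = 2/39.
So any delta <= 2/39 works. Conversely, if delta > 2/39, then x = -4 + 2/39 satisfies |x - (-4)| = 2/39 < delta but |f(x) - f(-4)| = 3 * 2/39 = 2/13, which is not < 2/13; so no larger delta works.
Hence the largest such delta is 2/39.

2/39


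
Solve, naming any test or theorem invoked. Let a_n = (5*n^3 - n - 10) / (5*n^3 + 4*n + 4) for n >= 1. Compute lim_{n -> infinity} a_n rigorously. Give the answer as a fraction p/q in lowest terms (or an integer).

Divide numerator and denominator by n^3, the highest power:
numerator / n^3 = 5 - 1/n^2 - 10/n^3
denominator / n^3 = 5 + 4/n^2 + 4/n^3
As n -> infinity, all terms of the form c/n^k (k >= 1) tend to 0.
So numerator / n^3 -> 5 and denominator / n^3 -> 5.
Therefore lim a_n = 1.

1


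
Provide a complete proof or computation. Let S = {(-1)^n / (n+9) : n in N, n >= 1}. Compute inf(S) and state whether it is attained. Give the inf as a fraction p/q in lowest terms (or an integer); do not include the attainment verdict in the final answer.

Analysis:
- Values: -1/10, 1/11, -1/12, 1/13, -1/14, ...
- Positive terms (even n): 1/(2+9), 1/(4+9), ... decreasing -> max = 1/11 (n=2).
- Negative terms (odd n): -1/(1+9), -1/(3+9), ... increasing -> min = -1/10 (n=1).
- So sup = 1/11 (attained at n=2); inf = -1/10 (attained at n=1).
Conclusion: inf(S) = -1/10, attained in S.

-1/10


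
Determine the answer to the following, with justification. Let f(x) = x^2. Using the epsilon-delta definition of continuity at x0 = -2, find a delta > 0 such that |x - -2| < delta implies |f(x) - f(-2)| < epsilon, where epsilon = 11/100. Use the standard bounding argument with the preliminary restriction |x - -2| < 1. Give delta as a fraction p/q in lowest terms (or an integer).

Factor: |x^2 - (-2)^2| = |x - -2| * |x + -2|.
Impose |x - -2| < 1 first. Then |x + -2| = |(x - -2) + 2*(-2)| <= |x - -2| + 2*|-2| < 1 + 4 = 5.
So |x^2 - (-2)^2| < delta * 5.
We need delta * 5 <= 11/100, i.e. delta <= 11/100/5 = 11/500.
Since 11/500 < 1, this is tighter than 1; take delta = 11/500.
So delta = 11/500 works.

11/500


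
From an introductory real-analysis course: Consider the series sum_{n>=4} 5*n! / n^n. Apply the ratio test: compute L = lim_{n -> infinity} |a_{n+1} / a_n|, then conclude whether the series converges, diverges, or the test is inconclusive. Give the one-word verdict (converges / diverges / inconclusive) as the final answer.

Let a_n denote the general term. Form the ratio a_{n+1}/a_n and simplify:
a_{n+1}/a_n = (n/(n + 1))^n
Take the limit as n -> infinity: L = exp(-1).
Since L = exp(-1) < 1, the ratio test implies the series converges.

converges


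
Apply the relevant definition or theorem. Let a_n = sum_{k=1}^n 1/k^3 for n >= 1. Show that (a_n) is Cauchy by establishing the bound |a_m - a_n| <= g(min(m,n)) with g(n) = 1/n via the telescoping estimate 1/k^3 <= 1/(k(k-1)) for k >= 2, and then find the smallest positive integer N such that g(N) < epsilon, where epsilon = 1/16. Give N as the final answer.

For m > n >= 1: |a_m - a_n| = sum_{k=n+1}^m 1/k^3.
Use 1/k^3 <= 1/(k(k-1)) = 1/(k-1) - 1/k for k >= 2 (which holds since k^3 >= k^2 >= k(k-1) for k >= 2):
sum_{k=n+1}^m 1/k^3 <= sum_{k=n+1}^m (1/(k-1) - 1/k) = 1/n - 1/m <= 1/n.
By symmetry the same bound holds with n,m swapped, so |a_m - a_n| <= 1/min(m,n) = g(min(m,n)). Since g(n) -> 0, (a_n) is Cauchy.
Now solve g(N) < 1/16: 1/N < 1/16 <=> N > 1/(1/16) = 16.
The smallest integer strictly greater than 16 is N = 17.
Check: g(17) = 1/17 < 1/16; g(16) = 1/16 >= 1/16. So N = 17.

17


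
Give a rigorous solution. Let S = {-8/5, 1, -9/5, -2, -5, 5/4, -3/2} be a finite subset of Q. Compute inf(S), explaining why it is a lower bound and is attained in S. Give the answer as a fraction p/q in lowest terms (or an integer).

S is finite, so inf(S) = min(S).
Sorted increasing:
-5, -2, -9/5, -8/5, -3/2, 1, 5/4
The extremum is -5.
For every x in S, x >= -5. And -5 is in S, so it is attained.
Therefore inf(S) = -5.

-5


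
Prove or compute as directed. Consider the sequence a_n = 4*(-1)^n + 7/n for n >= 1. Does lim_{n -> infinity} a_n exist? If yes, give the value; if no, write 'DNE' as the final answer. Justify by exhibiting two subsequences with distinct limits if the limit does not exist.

Examine the behaviour of a_n along subsequences.
a_{2k} = 4 + 7/(2k) -> 4. a_{2k+1} = -4 + 7/(2k+1) -> -4.
Since these two subsequential limits are 4 and -4, distinct, the full sequence cannot converge (a convergent sequence has all subsequences tending to the same limit). So lim a_n does not exist.

DNE


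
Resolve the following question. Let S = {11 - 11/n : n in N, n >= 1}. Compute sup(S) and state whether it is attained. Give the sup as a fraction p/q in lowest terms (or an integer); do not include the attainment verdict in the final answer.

Analysis:
- Values: 0, 11/2, 22/3, 33/4, ... strictly increasing.
- Minimum is 0 (n=1); inf = 0 (attained).
- 11 - 11/n -> 11 from below; sup = 11, not attained.
Conclusion: sup(S) = 11, not attained in S.

11


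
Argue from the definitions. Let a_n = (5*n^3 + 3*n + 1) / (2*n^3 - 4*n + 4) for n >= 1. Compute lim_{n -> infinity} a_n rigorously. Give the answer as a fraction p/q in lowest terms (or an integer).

Divide numerator and denominator by n^3, the highest power:
numerator / n^3 = 5 + 3/n^2 + n^(-3)
denominator / n^3 = 2 - 4/n^2 + 4/n^3
As n -> infinity, all terms of the form c/n^k (k >= 1) tend to 0.
So numerator / n^3 -> 5 and denominator / n^3 -> 2.
Therefore lim a_n = 5/2.

5/2


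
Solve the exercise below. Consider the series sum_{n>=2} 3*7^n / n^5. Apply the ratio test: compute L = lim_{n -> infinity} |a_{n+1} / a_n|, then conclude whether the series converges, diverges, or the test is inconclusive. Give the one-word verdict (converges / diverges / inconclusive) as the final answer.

Let a_n denote the general term. Form the ratio a_{n+1}/a_n and simplify:
a_{n+1}/a_n = 7*n^5/(n + 1)^5
Take the limit as n -> infinity: L = 7.
Since L = 7 > 1 (or L = infinity), the ratio test implies the series diverges.

diverges


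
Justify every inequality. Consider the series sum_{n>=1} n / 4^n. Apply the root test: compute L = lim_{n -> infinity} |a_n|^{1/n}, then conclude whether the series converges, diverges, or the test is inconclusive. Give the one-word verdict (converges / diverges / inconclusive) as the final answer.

Let a_n denote the general term. Form |a_n|^(1/n) and simplify:
|a_n|^(1/n) = n^(1/n)/4
Take the limit as n -> infinity: L = 1/4.
Since L = 1/4 < 1, the root test implies convergence.

converges


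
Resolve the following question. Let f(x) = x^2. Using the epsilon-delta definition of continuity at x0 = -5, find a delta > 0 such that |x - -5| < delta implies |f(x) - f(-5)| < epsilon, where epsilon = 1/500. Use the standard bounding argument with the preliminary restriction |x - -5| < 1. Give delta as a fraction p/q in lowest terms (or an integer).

Factor: |x^2 - (-5)^2| = |x - -5| * |x + -5|.
Impose |x - -5| < 1 first. Then |x + -5| = |(x - -5) + 2*(-5)| <= |x - -5| + 2*|-5| < 1 + 10 = 11.
So |x^2 - (-5)^2| < delta * 11.
We need delta * 11 <= 1/500, i.e. delta <= 1/500/11 = 1/5500.
Since 1/5500 < 1, this is tighter than 1; take delta = 1/5500.
So delta = 1/5500 works.

1/5500


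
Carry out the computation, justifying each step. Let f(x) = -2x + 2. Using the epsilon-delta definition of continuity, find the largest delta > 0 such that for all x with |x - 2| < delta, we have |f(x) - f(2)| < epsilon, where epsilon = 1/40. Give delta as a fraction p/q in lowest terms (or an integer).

We compute f(2) = -2*(2) + 2 = -2.
|f(x) - f(2)| = |-2x + 2 - (-2)| = |-2(x - 2)| = 2|x - 2|.
We need 2|x - 2| < 1/40, i.e. |x - 2| < 1/40 / 2 = 1/80.
So any delta <= 1/80 works. Conversely, if delta > 1/80, then x = 2 + 1/80 satisfies |x - 2| = 1/80 < delta but |f(x) - f(2)| = 2 * 1/80 = 1/40, which is not < 1/40; so no larger delta works.
Hence the largest such delta is 1/80.

1/80


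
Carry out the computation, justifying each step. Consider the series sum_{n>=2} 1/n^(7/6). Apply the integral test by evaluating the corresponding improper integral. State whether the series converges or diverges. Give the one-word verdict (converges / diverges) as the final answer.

Let f(x) = x^(-7/6). Then f is positive, continuous, and decreasing on [2, infinity), so the integral test applies.
Compute the improper integral int_{2}^infinity f(x) dx:
  antiderivative F(x) = -6/x^(1/6).
  As x -> infinity, F(x) -> 0 (since p = 7/6 > 1).
  So int = F(infinity) - F(2) = 0 - (-3*2^(5/6)) = 3*2^(5/6).
  Finite, so by the integral test, the series converges.

converges


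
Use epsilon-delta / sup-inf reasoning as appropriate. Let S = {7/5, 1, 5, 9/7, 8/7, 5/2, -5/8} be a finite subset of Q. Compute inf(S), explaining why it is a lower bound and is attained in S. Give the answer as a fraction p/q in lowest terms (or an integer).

S is finite, so inf(S) = min(S).
Sorted increasing:
-5/8, 1, 8/7, 9/7, 7/5, 5/2, 5
The extremum is -5/8.
For every x in S, x >= -5/8. And -5/8 is in S, so it is attained.
Therefore inf(S) = -5/8.

-5/8


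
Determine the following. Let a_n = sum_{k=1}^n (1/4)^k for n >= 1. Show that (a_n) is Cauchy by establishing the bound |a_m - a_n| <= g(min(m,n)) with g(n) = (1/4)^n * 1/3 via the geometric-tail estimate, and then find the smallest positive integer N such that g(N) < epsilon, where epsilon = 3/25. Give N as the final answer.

For m > n >= 1: |a_m - a_n| = sum_{k=n+1}^m (1/4)^k < sum_{k=n+1}^infinity (1/4)^k = (1/4)^(n+1) / (1 - 1/4) = (1/4)^n * (1/4) * (4/3) = (1/4)^n * 1/3.
So g(n) = (1/4)^n / 3. Since g(n) -> 0, (a_n) is Cauchy.
Now solve g(N) < 3/25: (1/4)^N / 3 < 3/25 <=> 4^N > 1 / (3 * 3/25) = 25/9.
Check powers of 4: 4^0 = 1 <= 25/9, 4^1 = 4 > 25/9.
So the smallest such N is 1. Check: g(1) = 1/(3 * 4) = 1/12 < 3/25.

1


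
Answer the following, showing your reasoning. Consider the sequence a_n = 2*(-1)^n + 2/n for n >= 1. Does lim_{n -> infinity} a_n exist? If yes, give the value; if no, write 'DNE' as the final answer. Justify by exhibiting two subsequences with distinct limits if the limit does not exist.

Examine the behaviour of a_n along subsequences.
a_{2k} = 2 + 2/(2k) -> 2. a_{2k+1} = -2 + 2/(2k+1) -> -2.
Since these two subsequential limits are 2 and -2, distinct, the full sequence cannot converge (a convergent sequence has all subsequences tending to the same limit). So lim a_n does not exist.

DNE


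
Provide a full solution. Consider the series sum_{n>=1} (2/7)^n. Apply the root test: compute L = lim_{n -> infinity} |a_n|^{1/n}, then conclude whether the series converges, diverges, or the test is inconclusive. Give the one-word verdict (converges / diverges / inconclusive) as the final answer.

Let a_n denote the general term. Form |a_n|^(1/n) and simplify:
|a_n|^(1/n) = 2/7
Take the limit as n -> infinity: L = 2/7.
Since L = 2/7 < 1, the root test implies convergence.

converges


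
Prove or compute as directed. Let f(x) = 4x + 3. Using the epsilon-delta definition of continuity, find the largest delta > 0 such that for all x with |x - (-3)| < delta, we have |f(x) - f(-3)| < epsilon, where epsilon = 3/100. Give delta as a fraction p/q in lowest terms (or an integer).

We compute f(-3) = 4*(-3) + 3 = -9.
|f(x) - f(-3)| = |4x + 3 - (-9)| = |4(x - (-3))| = 4|x - (-3)|.
We need 4|x - (-3)| < 3/100, i.e. |x - (-3)| < 3/100 / 4 = 3/400.
So any delta <= 3/400 works. Conversely, if delta > 3/400, then x = -3 + 3/400 satisfies |x - (-3)| = 3/400 < delta but |f(x) - f(-3)| = 4 * 3/400 = 3/100, which is not < 3/100; so no larger delta works.
Hence the largest such delta is 3/400.

3/400


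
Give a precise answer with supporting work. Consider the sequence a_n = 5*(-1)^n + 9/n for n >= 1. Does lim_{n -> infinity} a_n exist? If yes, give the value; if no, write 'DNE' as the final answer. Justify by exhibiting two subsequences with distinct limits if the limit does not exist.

Examine the behaviour of a_n along subsequences.
a_{2k} = 5 + 9/(2k) -> 5. a_{2k+1} = -5 + 9/(2k+1) -> -5.
Since these two subsequential limits are 5 and -5, distinct, the full sequence cannot converge (a convergent sequence has all subsequences tending to the same limit). So lim a_n does not exist.

DNE


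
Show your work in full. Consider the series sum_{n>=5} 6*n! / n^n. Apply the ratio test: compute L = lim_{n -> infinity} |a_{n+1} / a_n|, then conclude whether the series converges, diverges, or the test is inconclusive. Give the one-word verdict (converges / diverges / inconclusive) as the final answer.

Let a_n denote the general term. Form the ratio a_{n+1}/a_n and simplify:
a_{n+1}/a_n = (n/(n + 1))^n
Take the limit as n -> infinity: L = exp(-1).
Since L = exp(-1) < 1, the ratio test implies the series converges.

converges


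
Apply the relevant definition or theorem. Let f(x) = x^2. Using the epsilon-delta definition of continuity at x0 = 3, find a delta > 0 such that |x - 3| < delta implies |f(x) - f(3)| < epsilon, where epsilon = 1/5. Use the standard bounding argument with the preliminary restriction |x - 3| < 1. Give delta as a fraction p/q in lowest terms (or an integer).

Factor: |x^2 - (3)^2| = |x - 3| * |x + 3|.
Impose |x - 3| < 1 first. Then |x + 3| = |(x - 3) + 2*(3)| <= |x - 3| + 2*|3| < 1 + 6 = 7.
So |x^2 - (3)^2| < delta * 7.
We need delta * 7 <= 1/5, i.e. delta <= 1/5/7 = 1/35.
Since 1/35 < 1, this is tighter than 1; take delta = 1/35.
So delta = 1/35 works.

1/35


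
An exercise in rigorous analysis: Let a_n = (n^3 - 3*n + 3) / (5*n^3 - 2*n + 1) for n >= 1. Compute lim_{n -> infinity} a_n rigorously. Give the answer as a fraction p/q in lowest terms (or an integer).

Divide numerator and denominator by n^3, the highest power:
numerator / n^3 = 1 - 3/n^2 + 3/n^3
denominator / n^3 = 5 - 2/n^2 + n^(-3)
As n -> infinity, all terms of the form c/n^k (k >= 1) tend to 0.
So numerator / n^3 -> 1 and denominator / n^3 -> 5.
Therefore lim a_n = 1/5.

1/5


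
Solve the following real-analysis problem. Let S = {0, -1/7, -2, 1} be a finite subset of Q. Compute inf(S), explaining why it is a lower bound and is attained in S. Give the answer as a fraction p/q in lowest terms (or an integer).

S is finite, so inf(S) = min(S).
Sorted increasing:
-2, -1/7, 0, 1
The extremum is -2.
For every x in S, x >= -2. And -2 is in S, so it is attained.
Therefore inf(S) = -2.

-2


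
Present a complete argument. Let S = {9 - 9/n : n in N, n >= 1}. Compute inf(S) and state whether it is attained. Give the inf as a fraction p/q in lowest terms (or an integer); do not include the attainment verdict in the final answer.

Analysis:
- Values: 0, 9/2, 6, 27/4, ... strictly increasing.
- Minimum is 0 (n=1); inf = 0 (attained).
- 9 - 9/n -> 9 from below; sup = 9, not attained.
Conclusion: inf(S) = 0, attained in S.

0


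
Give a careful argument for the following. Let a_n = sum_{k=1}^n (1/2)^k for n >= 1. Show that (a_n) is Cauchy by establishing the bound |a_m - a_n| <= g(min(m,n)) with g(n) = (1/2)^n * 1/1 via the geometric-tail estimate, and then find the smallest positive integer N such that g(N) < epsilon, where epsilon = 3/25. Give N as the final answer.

For m > n >= 1: |a_m - a_n| = sum_{k=n+1}^m (1/2)^k < sum_{k=n+1}^infinity (1/2)^k = (1/2)^(n+1) / (1 - 1/2) = (1/2)^n * (1/2) * (2/1) = (1/2)^n * 1/1.
So g(n) = (1/2)^n / 1. Since g(n) -> 0, (a_n) is Cauchy.
Now solve g(N) < 3/25: (1/2)^N / 1 < 3/25 <=> 2^N > 1 / (1 * 3/25) = 25/3.
Check powers of 2: 2^3 = 8 <= 25/3, 2^4 = 16 > 25/3.
So the smallest such N is 4. Check: g(4) = 1/(1 * 16) = 1/16 < 3/25.

4


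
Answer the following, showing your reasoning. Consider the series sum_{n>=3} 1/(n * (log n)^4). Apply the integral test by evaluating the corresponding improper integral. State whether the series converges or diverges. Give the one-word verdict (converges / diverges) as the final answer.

Let f(x) = 1/(x*log(x)^4). Then f is positive, continuous, and decreasing on [3, infinity), so the integral test applies.
Compute the improper integral int_{3}^infinity f(x) dx:
  antiderivative F(x) = -1/(3*log(x)^3).
  F(x) -> 0 as x -> infinity.  int = 0 - F(3) = 1/(3*log(3)^3) < infinity. By the integral test, the series converges.

converges


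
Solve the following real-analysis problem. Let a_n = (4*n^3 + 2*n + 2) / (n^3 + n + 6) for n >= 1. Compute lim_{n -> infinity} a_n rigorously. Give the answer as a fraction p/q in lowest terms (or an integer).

Divide numerator and denominator by n^3, the highest power:
numerator / n^3 = 4 + 2/n^2 + 2/n^3
denominator / n^3 = 1 + n^(-2) + 6/n^3
As n -> infinity, all terms of the form c/n^k (k >= 1) tend to 0.
So numerator / n^3 -> 4 and denominator / n^3 -> 1.
Therefore lim a_n = 4.

4


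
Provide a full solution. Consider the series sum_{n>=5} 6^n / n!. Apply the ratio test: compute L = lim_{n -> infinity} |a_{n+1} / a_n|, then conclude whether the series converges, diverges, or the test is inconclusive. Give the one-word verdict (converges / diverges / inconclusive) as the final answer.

Let a_n denote the general term. Form the ratio a_{n+1}/a_n and simplify:
a_{n+1}/a_n = 6/(n + 1)
Take the limit as n -> infinity: L = 0.
Since L = 0 < 1, the ratio test implies the series converges.

converges


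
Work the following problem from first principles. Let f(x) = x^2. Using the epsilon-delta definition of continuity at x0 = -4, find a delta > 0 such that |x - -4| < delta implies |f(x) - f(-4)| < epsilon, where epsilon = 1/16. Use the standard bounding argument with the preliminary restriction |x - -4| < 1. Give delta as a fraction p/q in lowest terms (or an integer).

Factor: |x^2 - (-4)^2| = |x - -4| * |x + -4|.
Impose |x - -4| < 1 first. Then |x + -4| = |(x - -4) + 2*(-4)| <= |x - -4| + 2*|-4| < 1 + 8 = 9.
So |x^2 - (-4)^2| < delta * 9.
We need delta * 9 <= 1/16, i.e. delta <= 1/16/9 = 1/144.
Since 1/144 < 1, this is tighter than 1; take delta = 1/144.
So delta = 1/144 works.

1/144


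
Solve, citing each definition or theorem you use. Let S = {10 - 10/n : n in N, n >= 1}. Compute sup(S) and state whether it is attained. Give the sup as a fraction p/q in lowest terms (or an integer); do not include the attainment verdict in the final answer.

Analysis:
- Values: 0, 5, 20/3, 15/2, ... strictly increasing.
- Minimum is 0 (n=1); inf = 0 (attained).
- 10 - 10/n -> 10 from below; sup = 10, not attained.
Conclusion: sup(S) = 10, not attained in S.

10


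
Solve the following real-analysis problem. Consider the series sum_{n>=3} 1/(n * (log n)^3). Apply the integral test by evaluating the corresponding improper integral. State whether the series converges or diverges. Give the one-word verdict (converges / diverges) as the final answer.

Let f(x) = 1/(x*log(x)^3). Then f is positive, continuous, and decreasing on [3, infinity), so the integral test applies.
Compute the improper integral int_{3}^infinity f(x) dx:
  antiderivative F(x) = -1/(2*log(x)^2).
  F(x) -> 0 as x -> infinity.  int = 0 - F(3) = 1/(2*log(3)^2) < infinity. By the integral test, the series converges.

converges


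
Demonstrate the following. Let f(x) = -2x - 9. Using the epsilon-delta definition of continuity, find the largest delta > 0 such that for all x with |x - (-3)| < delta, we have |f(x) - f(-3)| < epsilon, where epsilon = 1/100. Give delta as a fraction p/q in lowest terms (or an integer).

We compute f(-3) = -2*(-3) - 9 = -3.
|f(x) - f(-3)| = |-2x - 9 - (-3)| = |-2(x - (-3))| = 2|x - (-3)|.
We need 2|x - (-3)| < 1/100, i.e. |x - (-3)| < 1/100 / 2 = 1/200.
So any delta <= 1/200 works. Conversely, if delta > 1/200, then x = -3 + 1/200 satisfies |x - (-3)| = 1/200 < delta but |f(x) - f(-3)| = 2 * 1/200 = 1/100, which is not < 1/100; so no larger delta works.
Hence the largest such delta is 1/200.

1/200


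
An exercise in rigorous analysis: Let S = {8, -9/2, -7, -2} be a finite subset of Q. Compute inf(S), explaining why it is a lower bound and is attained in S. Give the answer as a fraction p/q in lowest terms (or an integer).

S is finite, so inf(S) = min(S).
Sorted increasing:
-7, -9/2, -2, 8
The extremum is -7.
For every x in S, x >= -7. And -7 is in S, so it is attained.
Therefore inf(S) = -7.

-7


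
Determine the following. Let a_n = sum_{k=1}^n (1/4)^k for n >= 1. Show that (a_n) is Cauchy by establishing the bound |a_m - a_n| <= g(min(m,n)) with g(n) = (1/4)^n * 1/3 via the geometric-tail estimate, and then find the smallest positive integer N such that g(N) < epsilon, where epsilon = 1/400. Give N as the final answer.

For m > n >= 1: |a_m - a_n| = sum_{k=n+1}^m (1/4)^k < sum_{k=n+1}^infinity (1/4)^k = (1/4)^(n+1) / (1 - 1/4) = (1/4)^n * (1/4) * (4/3) = (1/4)^n * 1/3.
So g(n) = (1/4)^n / 3. Since g(n) -> 0, (a_n) is Cauchy.
Now solve g(N) < 1/400: (1/4)^N / 3 < 1/400 <=> 4^N > 1 / (3 * 1/400) = 400/3.
Check powers of 4: 4^3 = 64 <= 400/3, 4^4 = 256 > 400/3.
So the smallest such N is 4. Check: g(4) = 1/(3 * 256) = 1/768 < 1/400.

4


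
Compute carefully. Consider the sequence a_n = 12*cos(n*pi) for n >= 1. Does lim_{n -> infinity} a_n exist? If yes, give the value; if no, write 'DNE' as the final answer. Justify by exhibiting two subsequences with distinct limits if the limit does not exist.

Examine the behaviour of a_n along subsequences.
cos(n*pi) = (-1)^n, so a_n = 12*(-1)^n. a_{2k} = 12 -> 12. a_{2k+1} = -12 -> -12.
Since these two subsequential limits are 12 and -12, distinct, the full sequence cannot converge (a convergent sequence has all subsequences tending to the same limit). So lim a_n does not exist.

DNE


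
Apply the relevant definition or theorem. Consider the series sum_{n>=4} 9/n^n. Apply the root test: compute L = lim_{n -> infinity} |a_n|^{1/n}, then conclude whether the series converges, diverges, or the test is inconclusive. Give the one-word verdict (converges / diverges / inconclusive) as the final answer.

Let a_n denote the general term. Form |a_n|^(1/n) and simplify:
|a_n|^(1/n) = 3^(2/n)/n
Take the limit as n -> infinity: L = 0.
Since L = 0 < 1, the root test implies convergence.

converges


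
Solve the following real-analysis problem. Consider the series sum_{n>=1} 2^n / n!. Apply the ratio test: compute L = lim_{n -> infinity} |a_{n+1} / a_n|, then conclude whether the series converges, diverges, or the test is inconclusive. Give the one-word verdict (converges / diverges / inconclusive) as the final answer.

Let a_n denote the general term. Form the ratio a_{n+1}/a_n and simplify:
a_{n+1}/a_n = 2/(n + 1)
Take the limit as n -> infinity: L = 0.
Since L = 0 < 1, the ratio test implies the series converges.

converges


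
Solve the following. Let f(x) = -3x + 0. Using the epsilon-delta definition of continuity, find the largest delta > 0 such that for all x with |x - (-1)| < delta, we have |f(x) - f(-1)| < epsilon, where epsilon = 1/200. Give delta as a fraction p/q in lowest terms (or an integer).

We compute f(-1) = -3*(-1) + 0 = 3.
|f(x) - f(-1)| = |-3x + 0 - (3)| = |-3(x - (-1))| = 3|x - (-1)|.
We need 3|x - (-1)| < 1/200, i.e. |x - (-1)| < 1/200 / 3 = 1/600.
So any delta <= 1/600 works. Conversely, if delta > 1/600, then x = -1 + 1/600 satisfies |x - (-1)| = 1/600 < delta but |f(x) - f(-1)| = 3 * 1/600 = 1/200, which is not < 1/200; so no larger delta works.
Hence the largest such delta is 1/600.

1/600


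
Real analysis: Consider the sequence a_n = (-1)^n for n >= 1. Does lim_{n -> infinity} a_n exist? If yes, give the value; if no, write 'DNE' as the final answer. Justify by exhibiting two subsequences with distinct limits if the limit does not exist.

Examine the behaviour of a_n along subsequences.
Even-n subsequence a_{2k} = 1 -> 1. Odd-n subsequence a_{2k+1} = -1 -> -1.
Since these two subsequential limits are 1 and -1, distinct, the full sequence cannot converge (a convergent sequence has all subsequences tending to the same limit). So lim a_n does not exist.

DNE


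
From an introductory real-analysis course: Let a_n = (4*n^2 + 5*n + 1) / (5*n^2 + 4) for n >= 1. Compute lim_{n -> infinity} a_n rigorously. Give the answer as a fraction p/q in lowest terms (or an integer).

Divide numerator and denominator by n^2, the highest power:
numerator / n^2 = 4 + 5/n + n^(-2)
denominator / n^2 = 5 + 4/n^2
As n -> infinity, all terms of the form c/n^k (k >= 1) tend to 0.
So numerator / n^2 -> 4 and denominator / n^2 -> 5.
Therefore lim a_n = 4/5.

4/5


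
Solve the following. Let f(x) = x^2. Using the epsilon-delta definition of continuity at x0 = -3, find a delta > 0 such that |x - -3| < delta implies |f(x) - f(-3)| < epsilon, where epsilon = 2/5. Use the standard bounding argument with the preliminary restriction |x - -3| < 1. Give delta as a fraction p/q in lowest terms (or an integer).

Factor: |x^2 - (-3)^2| = |x - -3| * |x + -3|.
Impose |x - -3| < 1 first. Then |x + -3| = |(x - -3) + 2*(-3)| <= |x - -3| + 2*|-3| < 1 + 6 = 7.
So |x^2 - (-3)^2| < delta * 7.
We need delta * 7 <= 2/5, i.e. delta <= 2/5/7 = 2/35.
Since 2/35 < 1, this is tighter than 1; take delta = 2/35.
So delta = 2/35 works.

2/35


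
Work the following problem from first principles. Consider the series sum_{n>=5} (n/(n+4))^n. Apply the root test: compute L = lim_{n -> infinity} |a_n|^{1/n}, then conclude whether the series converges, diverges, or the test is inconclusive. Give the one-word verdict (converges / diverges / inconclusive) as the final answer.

Let a_n denote the general term. Form |a_n|^(1/n) and simplify:
|a_n|^(1/n) = n/(n + 4)
Take the limit as n -> infinity: L = 1.
Since L = 1, the root test is inconclusive. (In fact a_n = (n/(n+4))^n -> e^(-4) != 0, so the nth-term test shows divergence; but the root test itself gives no conclusion.)

inconclusive


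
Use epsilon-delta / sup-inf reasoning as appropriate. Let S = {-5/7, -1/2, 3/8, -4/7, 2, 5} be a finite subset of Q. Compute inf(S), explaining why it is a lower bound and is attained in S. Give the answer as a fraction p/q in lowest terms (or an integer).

S is finite, so inf(S) = min(S).
Sorted increasing:
-5/7, -4/7, -1/2, 3/8, 2, 5
The extremum is -5/7.
For every x in S, x >= -5/7. And -5/7 is in S, so it is attained.
Therefore inf(S) = -5/7.

-5/7


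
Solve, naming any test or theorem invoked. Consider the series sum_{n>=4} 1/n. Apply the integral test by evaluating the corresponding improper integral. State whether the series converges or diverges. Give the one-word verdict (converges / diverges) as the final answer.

Let f(x) = 1/x. Then f is positive, continuous, and decreasing on [4, infinity), so the integral test applies.
Compute the improper integral int_{4}^infinity f(x) dx:
  antiderivative F(x) = log(x).
  As x -> infinity, log(x) -> infinity.
  So int = infinity - log(4) = infinity. By the integral test, the series diverges.

diverges


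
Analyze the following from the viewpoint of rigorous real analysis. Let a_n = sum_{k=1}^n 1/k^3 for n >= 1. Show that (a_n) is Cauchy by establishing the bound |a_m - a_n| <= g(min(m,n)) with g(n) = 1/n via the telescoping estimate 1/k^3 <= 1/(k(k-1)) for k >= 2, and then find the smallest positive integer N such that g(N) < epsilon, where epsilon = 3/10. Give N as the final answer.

For m > n >= 1: |a_m - a_n| = sum_{k=n+1}^m 1/k^3.
Use 1/k^3 <= 1/(k(k-1)) = 1/(k-1) - 1/k for k >= 2 (which holds since k^3 >= k^2 >= k(k-1) for k >= 2):
sum_{k=n+1}^m 1/k^3 <= sum_{k=n+1}^m (1/(k-1) - 1/k) = 1/n - 1/m <= 1/n.
By symmetry the same bound holds with n,m swapped, so |a_m - a_n| <= 1/min(m,n) = g(min(m,n)). Since g(n) -> 0, (a_n) is Cauchy.
Now solve g(N) < 3/10: 1/N < 3/10 <=> N > 1/(3/10) = 10/3.
The smallest integer strictly greater than 10/3 is N = 4.
Check: g(4) = 1/4 < 3/10; g(3) = 1/3 >= 3/10. So N = 4.

4


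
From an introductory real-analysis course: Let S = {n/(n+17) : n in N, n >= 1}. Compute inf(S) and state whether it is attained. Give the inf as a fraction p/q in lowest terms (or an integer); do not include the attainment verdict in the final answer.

Analysis:
- Values: 1/18, 2/19, 3/20, 4/21, ... strictly increasing.
- Minimum is 1/18 (n=1); inf = 1/18 (attained).
- n/(n+17) = 1 - 17/(n+17) -> 1 from below as n -> infinity, and never equals 1.
- So sup = 1 (not attained).
Conclusion: inf(S) = 1/18, attained in S.

1/18


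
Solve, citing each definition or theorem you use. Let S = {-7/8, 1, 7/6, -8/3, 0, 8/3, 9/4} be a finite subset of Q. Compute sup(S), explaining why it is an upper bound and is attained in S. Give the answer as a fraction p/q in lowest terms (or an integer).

S is finite, so sup(S) = max(S).
Sorted decreasing:
8/3, 9/4, 7/6, 1, 0, -7/8, -8/3
The extremum is 8/3.
For every x in S, x <= 8/3. And 8/3 is in S, so it is attained.
Therefore sup(S) = 8/3.

8/3


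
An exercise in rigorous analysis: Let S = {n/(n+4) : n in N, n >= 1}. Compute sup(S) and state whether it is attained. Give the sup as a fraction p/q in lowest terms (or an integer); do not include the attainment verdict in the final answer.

Analysis:
- Values: 1/5, 1/3, 3/7, 1/2, ... strictly increasing.
- Minimum is 1/5 (n=1); inf = 1/5 (attained).
- n/(n+4) = 1 - 4/(n+4) -> 1 from below as n -> infinity, and never equals 1.
- So sup = 1 (not attained).
Conclusion: sup(S) = 1, not attained in S.

1


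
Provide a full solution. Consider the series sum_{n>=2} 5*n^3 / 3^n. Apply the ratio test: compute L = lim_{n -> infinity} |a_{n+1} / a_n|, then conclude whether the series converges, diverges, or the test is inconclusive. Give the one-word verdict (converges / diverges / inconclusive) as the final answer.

Let a_n denote the general term. Form the ratio a_{n+1}/a_n and simplify:
a_{n+1}/a_n = (n + 1)^3/(3*n^3)
Take the limit as n -> infinity: L = 1/3.
Since L = 1/3 < 1, the ratio test implies the series converges.

converges
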